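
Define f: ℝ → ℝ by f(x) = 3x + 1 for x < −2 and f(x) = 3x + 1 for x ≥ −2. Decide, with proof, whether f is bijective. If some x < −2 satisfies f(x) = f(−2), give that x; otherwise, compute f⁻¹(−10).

Both pieces are strictly increasing (slopes 3 and 3), so each is injective on its own interval.
The left piece maps (−∞, −2) onto (−∞, −5); the right piece maps [−2, ∞) onto [−5, ∞).
Since −5 = −5, the images partition ℝ: f is injective and surjective, hence bijective.
Because the two images are disjoint, no x < −2 has f(x) = f(−2), so we compute f⁻¹(−10): −10 lies in (−∞, −5), so solve 3x + 1 = −10: x = (−10 − 1)/3 = −11/3.

-11/3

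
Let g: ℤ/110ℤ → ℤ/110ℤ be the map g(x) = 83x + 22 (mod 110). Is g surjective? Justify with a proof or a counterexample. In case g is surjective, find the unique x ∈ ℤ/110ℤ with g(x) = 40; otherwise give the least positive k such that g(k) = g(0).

By definition, g is surjective if every y in the codomain equals g(x) for some x in the domain.
Since gcd(83, 110) = 1, 83 is invertible modulo 110. Euclid's algorithm: 110 = 1·83 + 27, 83 = 3·27 + 2, 27 = 13·2 + 1; back-substituting gives 1 = 57·83 − 43·110, so 83⁻¹ ≡ 57 (mod 110).
Then y ↦ 57(y − 22) is a two-sided inverse to g, so every y ∈ ℤ/110ℤ has a preimage.
Thus g is surjective.
Since g is surjective, we find g⁻¹(40): we need 83x ≡ 40 − 22 ≡ 18 (mod 110). Using 83⁻¹ = 57: x ≡ 57·18 = 1026 = 9·110 + 36, so x = 36.
Check: g(36) = 83·36 + 22 = 3010 = 27·110 + 40 ≡ 40 (mod 110).

36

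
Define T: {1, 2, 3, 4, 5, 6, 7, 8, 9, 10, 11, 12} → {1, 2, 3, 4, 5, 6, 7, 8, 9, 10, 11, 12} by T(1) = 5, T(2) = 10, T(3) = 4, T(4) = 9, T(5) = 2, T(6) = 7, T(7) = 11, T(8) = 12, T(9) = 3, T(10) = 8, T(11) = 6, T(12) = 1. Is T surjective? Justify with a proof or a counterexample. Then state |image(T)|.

Every element of the codomain has a preimage: 1 = T(12), 2 = T(5), 3 = T(9), 4 = T(3), 5 = T(1), 6 = T(11), 7 = T(6), 8 = T(10), 9 = T(4), 10 = T(2), 11 = T(7), 12 = T(8).
Thus T is surjective.
The image of T is {1, 2, 3, 4, 5, 6, 7, 8, 9, 10, 11, 12}, which has 12 elements.

12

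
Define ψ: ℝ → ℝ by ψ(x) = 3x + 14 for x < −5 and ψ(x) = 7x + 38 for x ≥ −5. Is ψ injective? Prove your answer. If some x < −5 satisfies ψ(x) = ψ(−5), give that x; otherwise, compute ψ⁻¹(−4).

Both pieces are strictly increasing (slopes 3 and 7), so each is injective on its own interval.
The left piece maps (−∞, −5) onto (−∞, −1); the right piece maps [−5, ∞) onto [3, ∞).
These images are disjoint, so no value is attained by both pieces. So ψ is injective.
Because the two images are disjoint, no x < −5 has ψ(x) = ψ(−5), so we compute ψ⁻¹(−4): −4 lies in (−∞, −1), so solve 3x + 14 = −4: x = (−4 − 14)/3 = −6.

-6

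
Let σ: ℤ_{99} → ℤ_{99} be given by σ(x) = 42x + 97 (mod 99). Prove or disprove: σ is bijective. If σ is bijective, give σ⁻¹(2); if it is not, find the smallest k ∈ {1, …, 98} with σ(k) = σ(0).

33

Recall: injectivity means: for all s, t in the domain, σ(s) = σ(t) implies s = t.
We have gcd(42, 99) = 3 > 1. Taking s = 0 and t = 33: σ(0) = 97 and σ(33) = 42·33 + 97 = 1483 ≡ 97 (mod 99).
So σ(0) = σ(33) while 0 ≠ 33, so σ is not injective, hence not bijective.
Since σ is not bijective, we find the least positive k with σ(k) = σ(0): this means 42k ≡ 0 (mod 99), i.e. 99 ∣ 42k. Since gcd(42, 99) = 3, dividing through by 3 this holds exactly when 33 ∣ 14k, and as gcd(14, 33) = 1, exactly when 33 ∣ k.
The smallest positive such k is 33.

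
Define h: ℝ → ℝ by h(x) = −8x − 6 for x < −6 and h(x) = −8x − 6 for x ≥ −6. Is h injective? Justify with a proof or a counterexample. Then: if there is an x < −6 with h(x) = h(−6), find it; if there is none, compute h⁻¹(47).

-53/8

Both pieces are strictly decreasing (slopes −8 and −8), so each is injective on its own interval.
The left piece maps (−∞, −6) onto (42, ∞); the right piece maps [−6, ∞) onto (−∞, 42].
These images are disjoint, so no value is attained by both pieces. So h is injective.
Because the two images are disjoint, no x < −6 has h(x) = h(−6), so we compute h⁻¹(47): 47 lies in (42, ∞), so solve −8x − 6 = 47: x = (47 + 6)/(−8) = −53/8.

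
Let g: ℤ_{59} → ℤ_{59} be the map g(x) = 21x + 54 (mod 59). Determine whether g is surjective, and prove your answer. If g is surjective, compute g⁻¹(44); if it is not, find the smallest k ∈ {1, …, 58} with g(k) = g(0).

22

Since gcd(21, 59) = 1, 21 is invertible modulo 59. Euclid's algorithm: 59 = 2·21 + 17, 21 = 1·17 + 4, 17 = 4·4 + 1; back-substituting gives 1 = 45·21 − 16·59, so 21⁻¹ ≡ 45 (mod 59).
For any y ∈ ℤ_{59}, x = 45(y − 54) mod 59 satisfies g(x) = 21·45(y − 54) + 54 ≡ y (since 21·45 ≡ 1 mod 59). So every y has a preimage.
So g is surjective.
Since g is surjective, we find g⁻¹(44): we need 21x ≡ 44 − 54 ≡ 49 (mod 59). Using 21⁻¹ = 45: x ≡ 45·49 = 2205 = 37·59 + 22, so x = 22.
Check: g(22) = 21·22 + 54 = 516 = 8·59 + 44 ≡ 44 (mod 59).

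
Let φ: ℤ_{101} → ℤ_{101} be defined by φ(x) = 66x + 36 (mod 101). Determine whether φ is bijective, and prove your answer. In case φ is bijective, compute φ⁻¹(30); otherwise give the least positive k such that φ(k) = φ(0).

55

Suppose φ(s) = φ(t) in ℤ_{101}. Then 66s + 36 ≡ 66t + 36 (mod 101), therefore 66(s − t) ≡ 0 (mod 101).
Since gcd(66, 101) = 1, 66 is invertible modulo 101, so s − t ≡ 0 (mod 101), i.e. s = t.
We now compute 66⁻¹ mod 101 explicitly. Euclid's algorithm: 101 = 1·66 + 35, 66 = 1·35 + 31, 35 = 1·31 + 4, 31 = 7·4 + 3, 4 = 1·3 + 1; back-substituting gives 1 = 75·66 − 49·101, so 66⁻¹ ≡ 75 (mod 101).
Then y ↦ 75(y − 36) is a two-sided inverse to φ, so every y ∈ ℤ_{101} has a preimage.
So φ is bijective.
Since φ is bijective, we find φ⁻¹(30): we need 66x ≡ 30 − 36 ≡ 95 (mod 101). Using 66⁻¹ = 75: x ≡ 75·95 = 7125 = 70·101 + 55, so x = 55.
Check: φ(55) = 66·55 + 36 = 3666 = 36·101 + 30 ≡ 30 (mod 101).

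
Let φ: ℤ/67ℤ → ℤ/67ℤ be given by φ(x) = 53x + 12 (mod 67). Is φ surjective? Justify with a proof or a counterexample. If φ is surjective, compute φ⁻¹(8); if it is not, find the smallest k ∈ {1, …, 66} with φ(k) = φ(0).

29

Since gcd(53, 67) = 1, 53 is invertible modulo 67. Euclid's algorithm: 67 = 1·53 + 14, 53 = 3·14 + 11, 14 = 1·11 + 3, 11 = 3·3 + 2, 3 = 1·2 + 1; back-substituting gives 1 = 43·53 − 34·67, so 53⁻¹ ≡ 43 (mod 67).
For any y ∈ ℤ/67ℤ, x = 43(y − 12) mod 67 satisfies φ(x) = 53·43(y − 12) + 12 ≡ y (since 53·43 ≡ 1 mod 67). So every y has a preimage.
Therefore φ is surjective.
Since φ is surjective, we find φ⁻¹(8): we need 53x ≡ 8 − 12 ≡ 63 (mod 67). Using 53⁻¹ = 43: x ≡ 43·63 = 2709 = 40·67 + 29, so x = 29.
Check: φ(29) = 53·29 + 12 = 1549 = 23·67 + 8 ≡ 8 (mod 67).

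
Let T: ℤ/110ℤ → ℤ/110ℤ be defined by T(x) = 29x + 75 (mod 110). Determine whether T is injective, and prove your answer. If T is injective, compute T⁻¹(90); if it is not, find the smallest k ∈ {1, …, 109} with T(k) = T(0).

Suppose T(a) = T(b) in ℤ/110ℤ. Then 29a + 75 ≡ 29b + 75 (mod 110), so 29(a − b) ≡ 0 (mod 110).
Since gcd(29, 110) = 1, 29 is invertible modulo 110, hence a − b ≡ 0 (mod 110), i.e. a = b.
Thus T is injective.
We now compute 29⁻¹ mod 110 explicitly. Euclid's algorithm: 110 = 3·29 + 23, 29 = 1·23 + 6, 23 = 3·6 + 5, 6 = 1·5 + 1; back-substituting gives 1 = 19·29 − 5·110, so 29⁻¹ ≡ 19 (mod 110).
Since T is injective, we find T⁻¹(90): we need 29x ≡ 90 − 75 ≡ 15 (mod 110). Using 29⁻¹ = 19: x ≡ 19·15 = 285 = 2·110 + 65, so x = 65.
Check: T(65) = 29·65 + 75 = 1960 = 17·110 + 90 ≡ 90 (mod 110).

65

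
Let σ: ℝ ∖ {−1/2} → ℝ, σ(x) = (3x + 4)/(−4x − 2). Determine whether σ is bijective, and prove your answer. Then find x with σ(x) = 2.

If σ(x) = −3/4, cross-multiplying gives −4(3x + 4) = 3(−4x − 2), which simplifies to −16 = −6 — false.  So −3/4 has no preimage and σ is not surjective.
Thus σ is not bijective.
Solving σ(x) = 2: cross-multiplying gives 3x + 4 = 2(−4x − 2), which rearranges to 11x = −8, so x = −8/11.

-8/11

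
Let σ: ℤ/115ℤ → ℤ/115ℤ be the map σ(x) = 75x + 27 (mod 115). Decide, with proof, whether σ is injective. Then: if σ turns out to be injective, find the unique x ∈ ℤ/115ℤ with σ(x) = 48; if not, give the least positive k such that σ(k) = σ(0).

By definition, σ is injective if σ(u) = σ(v) implies u = v.
We have gcd(75, 115) = 5 > 1. Taking u = 0 and v = 23: σ(0) = 27 and σ(23) = 75·23 + 27 = 1752 ≡ 27 (mod 115).
So σ(0) = σ(23) while 0 ≠ 23, hence σ is not injective.
Since σ is not injective, we find the least positive k with σ(k) = σ(0): this means 75k ≡ 0 (mod 115), i.e. 115 ∣ 75k. Since gcd(75, 115) = 5, dividing through by 5 this holds exactly when 23 ∣ 15k, and as gcd(15, 23) = 1, exactly when 23 ∣ k.
The smallest positive such k is 23.

23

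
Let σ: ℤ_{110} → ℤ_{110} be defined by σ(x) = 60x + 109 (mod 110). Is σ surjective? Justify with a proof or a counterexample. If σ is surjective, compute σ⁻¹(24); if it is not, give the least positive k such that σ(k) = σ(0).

Since gcd(60, 110) = 10, we have 60x ≡ 0 (mod 10) for all x, so σ(x) ≡ 9 (mod 10).
But 0 ≢ 9 (mod 10), so 0 ∈ ℤ_{110} has no preimage. Therefore σ is not surjective.
Since σ is not surjective, we find the least positive k with σ(k) = σ(0): this means 60k ≡ 0 (mod 110), i.e. 110 ∣ 60k. Since gcd(60, 110) = 10, dividing through by 10 this holds exactly when 11 ∣ 6k, and as gcd(6, 11) = 1, exactly when 11 ∣ k.
The smallest positive such k is 11.

11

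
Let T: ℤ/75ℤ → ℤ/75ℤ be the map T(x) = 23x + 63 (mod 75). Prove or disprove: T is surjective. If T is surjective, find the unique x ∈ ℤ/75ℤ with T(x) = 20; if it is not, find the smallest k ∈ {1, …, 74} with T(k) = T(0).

Since gcd(23, 75) = 1, 23 is invertible modulo 75. Euclid's algorithm: 75 = 3·23 + 6, 23 = 3·6 + 5, 6 = 1·5 + 1; back-substituting gives 1 = 62·23 − 19·75, so 23⁻¹ ≡ 62 (mod 75).
Then y ↦ 62(y − 63) is a two-sided inverse to T, so every y ∈ ℤ/75ℤ has a preimage.
So T is surjective.
Since T is surjective, we compute T⁻¹(20): solve 23x + 63 ≡ 20 (mod 75), i.e. 23x ≡ 32 (mod 75).
Multiplying by 23⁻¹ = 62 gives x ≡ 62·32 = 1984 = 26·75 + 34 ≡ 34 (mod 75).
Check: T(34) = 23·34 + 63 = 845 = 11·75 + 20 ≡ 20 (mod 75).

34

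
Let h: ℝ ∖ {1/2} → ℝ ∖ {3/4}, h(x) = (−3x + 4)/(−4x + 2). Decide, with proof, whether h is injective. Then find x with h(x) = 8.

Suppose h(a) = h(b). Cross-multiplying: (−3a + 4)(−4b + 2) = (−3b + 4)(−4a + 2).
Expanding both sides and cancelling the symmetric terms leaves 10·(a − b) = 0. Since 10 ≠ 0, a = b. Hence h is injective.
Solving h(x) = 8: cross-multiplying gives −3x + 4 = 8(−4x + 2), which rearranges to 29x = 12, so x = 12/29.

12/29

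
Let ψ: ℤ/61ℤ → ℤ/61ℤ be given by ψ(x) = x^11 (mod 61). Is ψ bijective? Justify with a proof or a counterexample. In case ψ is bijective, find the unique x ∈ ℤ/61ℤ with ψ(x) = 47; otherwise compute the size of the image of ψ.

Since 61 is prime, the nonzero elements of ℤ/61ℤ form a cyclic group of order 60.
As gcd(11, 60) = 1, raising to the 11th power is a bijection on this group: if u^11 ≡ v^11 then (uv^{−1})^11 = 1, and the only element of order dividing gcd(11, 60) = 1 is 1, so u = v.
With ψ(0) = 0 this makes ψ injective on all of ℤ/61ℤ, hence bijective (finite equal-size domain and codomain). In particular ψ is bijective.
Since ψ is bijective, we find the preimage of 47. The inverse of x ↦ x^11 on (ℤ/61ℤ)^× is x ↦ x^11, because 11·11 = 121 = 2·60 + 1 ≡ 1 (mod 60) and x^{60} = 1 for x ≠ 0 (Fermat). So ψ⁻¹(47) = 47^11 mod 61.
Repeated squaring mod 61: 47^1 ≡ 47, 47^2 ≡ 47² = 2209 ≡ 13, 47^4 ≡ 13² = 169 ≡ 47, 47^8 ≡ 47² = 2209 ≡ 13. Since 11 = 8 + 2 + 1, 47^11 ≡ 13·13·47: 13·13 = 169 ≡ 47, then 47·47 = 2209 ≡ 13. So 47^11 ≡ 13 (mod 61).
Hence ψ⁻¹(47) = 13.

13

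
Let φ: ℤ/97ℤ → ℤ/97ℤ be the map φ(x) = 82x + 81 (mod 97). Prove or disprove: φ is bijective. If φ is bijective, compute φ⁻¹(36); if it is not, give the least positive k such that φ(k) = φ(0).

If φ(u) = φ(v), then 82u ≡ 82v (mod 97). Because gcd(82, 97) = 1, we may cancel 82 to get u ≡ v (mod 97).
We now compute 82⁻¹ mod 97 explicitly. Euclid's algorithm: 97 = 1·82 + 15, 82 = 5·15 + 7, 15 = 2·7 + 1; back-substituting gives 1 = 84·82 − 71·97, so 82⁻¹ ≡ 84 (mod 97).
For any y ∈ ℤ/97ℤ, x = 84(y − 81) mod 97 satisfies φ(x) = 82·84(y − 81) + 81 ≡ y (since 82·84 ≡ 1 mod 97). So every y has a preimage.
Therefore φ is bijective.
Since φ is bijective, we compute φ⁻¹(36): solve 82x + 81 ≡ 36 (mod 97), i.e. 82x ≡ 52 (mod 97).
Multiplying by 82⁻¹ = 84 gives x ≡ 84·52 = 4368 = 45·97 + 3 ≡ 3 (mod 97).
Check: φ(3) = 82·3 + 81 = 327 = 3·97 + 36 ≡ 36 (mod 97).

3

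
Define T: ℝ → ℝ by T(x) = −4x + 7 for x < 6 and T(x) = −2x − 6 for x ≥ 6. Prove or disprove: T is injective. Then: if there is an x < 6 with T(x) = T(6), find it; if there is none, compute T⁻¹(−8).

15/4

Both pieces are strictly decreasing (slopes −4 and −2), so each is injective on its own interval.
The left piece maps (−∞, 6) onto (−17, ∞); the right piece maps [6, ∞) onto (−∞, −18].
These images are disjoint, so no value is attained by both pieces. So T is injective.
Because the two images are disjoint, no x < 6 has T(x) = T(6), so we compute T⁻¹(−8): −8 lies in (−17, ∞), so solve −4x + 7 = −8: x = (−8 − 7)/(−4) = 15/4.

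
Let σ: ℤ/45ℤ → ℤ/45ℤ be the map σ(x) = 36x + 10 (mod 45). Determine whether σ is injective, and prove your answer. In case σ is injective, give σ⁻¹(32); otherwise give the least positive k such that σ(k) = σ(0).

Recall that σ is injective when σ(x_1) = σ(x_2) forces x_1 = x_2.
We have gcd(36, 45) = 9 > 1. Taking x_1 = 0 and x_2 = 5: σ(0) = 10 and σ(5) = 36·5 + 10 = 190 ≡ 10 (mod 45).
So σ(0) = σ(5) while 0 ≠ 5, therefore σ is not injective.
Since σ is not injective, we find the least positive k with σ(k) = σ(0): this means 36k ≡ 0 (mod 45), i.e. 45 ∣ 36k. Since gcd(36, 45) = 9, dividing through by 9 this holds exactly when 5 ∣ 4k, and as gcd(4, 5) = 1, exactly when 5 ∣ k.
The smallest positive such k is 5.

5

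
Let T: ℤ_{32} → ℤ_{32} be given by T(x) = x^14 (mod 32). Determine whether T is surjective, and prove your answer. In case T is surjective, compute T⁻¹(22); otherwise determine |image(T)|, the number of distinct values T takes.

5

T(0) = 0^14 = 0.
T(2): Repeated squaring mod 32: 2^1 ≡ 2, 2^2 ≡ 2² = 4, 2^4 ≡ 4² = 16, 2^8 ≡ 16² = 256 ≡ 0. Since 14 = 8 + 4 + 2, 2^14 ≡ 0·16·4: 0·16 = 0, then 0·4 = 0. So 2^14 ≡ 0 (mod 32).
So T(0) = T(2) = 0 while 0 ≠ 2, so T is not injective.
A non-injective map from the 32-element set ℤ_{32} to itself takes at most 31 distinct values, so it cannot be surjective. So T is not surjective.
Since T is not surjective, we determine |image(T)|. Computing x^14 mod 32 for each x (by repeated squaring, reducing mod 32 at every step), the values T(0), T(1), …, T(31) are: 0, 1, 0, 25, 0, 9, 0, 17, 0, 17, 0, 9, 0, 25, 0, 1, 0, 1, 0, 25, 0, 9, 0, 17, 0, 17, 0, 9, 0, 25, 0, 1.
The distinct values are {0, 1, 9, 17, 25}; there are 5 of them.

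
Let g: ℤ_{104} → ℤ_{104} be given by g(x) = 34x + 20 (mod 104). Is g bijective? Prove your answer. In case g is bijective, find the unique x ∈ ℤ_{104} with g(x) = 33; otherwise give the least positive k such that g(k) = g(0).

52

We have gcd(34, 104) = 2 > 1. Taking s = 0 and t = 52: g(0) = 20 and g(52) = 34·52 + 20 = 1788 ≡ 20 (mod 104).
So g(0) = g(52) while 0 ≠ 52, hence g is not injective, hence not bijective.
Since g is not bijective, we find the least positive k with g(k) = g(0): this means 34k ≡ 0 (mod 104), i.e. 104 ∣ 34k. Since gcd(34, 104) = 2, dividing through by 2 this holds exactly when 52 ∣ 17k, and as gcd(17, 52) = 1, exactly when 52 ∣ k.
The smallest positive such k is 52.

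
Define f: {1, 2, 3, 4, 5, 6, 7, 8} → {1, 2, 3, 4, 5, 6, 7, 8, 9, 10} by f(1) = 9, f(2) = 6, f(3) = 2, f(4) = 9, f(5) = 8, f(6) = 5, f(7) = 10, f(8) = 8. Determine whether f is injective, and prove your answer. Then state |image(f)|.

f(1) = 9 = f(4) with 1 ≠ 4, so f is not injective.
The image of f is {2, 5, 6, 8, 9, 10}, which has 6 elements.

6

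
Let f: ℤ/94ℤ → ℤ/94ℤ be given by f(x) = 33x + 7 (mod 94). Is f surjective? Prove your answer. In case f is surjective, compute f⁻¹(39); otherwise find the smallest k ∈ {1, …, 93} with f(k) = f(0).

38

Since gcd(33, 94) = 1, 33 is invertible modulo 94. Euclid's algorithm: 94 = 2·33 + 28, 33 = 1·28 + 5, 28 = 5·5 + 3, 5 = 1·3 + 2, 3 = 1·2 + 1; back-substituting gives 1 = 57·33 − 20·94, so 33⁻¹ ≡ 57 (mod 94).
Then y ↦ 57(y − 7) is a two-sided inverse to f, so every y ∈ ℤ/94ℤ has a preimage.
Thus f is surjective.
Since f is surjective, we compute f⁻¹(39): solve 33x + 7 ≡ 39 (mod 94), i.e. 33x ≡ 32 (mod 94).
Multiplying by 33⁻¹ = 57 gives x ≡ 57·32 = 1824 = 19·94 + 38 ≡ 38 (mod 94).
Check: f(38) = 33·38 + 7 = 1261 = 13·94 + 39 ≡ 39 (mod 94).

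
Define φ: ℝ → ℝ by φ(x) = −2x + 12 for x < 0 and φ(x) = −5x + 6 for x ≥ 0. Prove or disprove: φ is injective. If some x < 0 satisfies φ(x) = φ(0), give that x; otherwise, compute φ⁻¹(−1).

Both pieces are strictly decreasing (slopes −2 and −5), so each is injective on its own interval.
The left piece maps (−∞, 0) onto (12, ∞); the right piece maps [0, ∞) onto (−∞, 6].
These images are disjoint, so no value is attained by both pieces. Hence φ is injective.
Because the two images are disjoint, no x < 0 has φ(x) = φ(0), so we compute φ⁻¹(−1): −1 lies in (−∞, 6], so solve −5x + 6 = −1: x = (−1 − 6)/(−5) = 7/5.

7/5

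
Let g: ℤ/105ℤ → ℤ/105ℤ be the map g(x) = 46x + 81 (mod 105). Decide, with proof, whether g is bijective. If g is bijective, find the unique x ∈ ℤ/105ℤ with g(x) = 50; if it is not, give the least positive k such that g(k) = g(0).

29

Recall that g is injective if g(a) = g(b) implies a = b.
Suppose g(a) = g(b) in ℤ/105ℤ. Then 46a + 81 ≡ 46b + 81 (mod 105), therefore 46(a − b) ≡ 0 (mod 105).
Since gcd(46, 105) = 1, 46 is invertible modulo 105, hence a − b ≡ 0 (mod 105), i.e. a = b.
We now compute 46⁻¹ mod 105 explicitly. Euclid's algorithm: 105 = 2·46 + 13, 46 = 3·13 + 7, 13 = 1·7 + 6, 7 = 1·6 + 1; back-substituting gives 1 = 16·46 − 7·105, so 46⁻¹ ≡ 16 (mod 105).
For any y ∈ ℤ/105ℤ, x = 16(y − 81) mod 105 satisfies g(x) = 46·16(y − 81) + 81 ≡ y (since 46·16 ≡ 1 mod 105). So every y has a preimage.
So g is bijective.
Since g is bijective, we find g⁻¹(50): we need 46x ≡ 50 − 81 ≡ 74 (mod 105). Using 46⁻¹ = 16: x ≡ 16·74 = 1184 = 11·105 + 29, so x = 29.
Check: g(29) = 46·29 + 81 = 1415 = 13·105 + 50 ≡ 50 (mod 105).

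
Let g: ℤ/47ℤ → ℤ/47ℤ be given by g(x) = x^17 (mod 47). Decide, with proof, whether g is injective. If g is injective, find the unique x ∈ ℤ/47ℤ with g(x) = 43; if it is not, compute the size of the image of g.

38

Since 47 is prime, the nonzero elements of ℤ/47ℤ form a cyclic group of order 46.
As gcd(17, 46) = 1, raising to the 17th power is a bijection on this group: if u^17 ≡ v^17 then (uv^{−1})^17 = 1, and the only element of order dividing gcd(17, 46) = 1 is 1, so u = v.
With g(0) = 0 this makes g injective on all of ℤ/47ℤ, hence bijective (finite equal-size domain and codomain). In particular g is injective.
Since g is injective, we find the preimage of 43. The inverse of x ↦ x^17 on (ℤ/47ℤ)^× is x ↦ x^19, because 17·19 = 323 = 7·46 + 1 ≡ 1 (mod 46) and x^{46} = 1 for x ≠ 0 (Fermat). So g⁻¹(43) = 43^19 mod 47.
Repeated squaring mod 47: 43^1 ≡ 43, 43^2 ≡ 43² = 1849 ≡ 16, 43^4 ≡ 16² = 256 ≡ 21, 43^8 ≡ 21² = 441 ≡ 18, 43^16 ≡ 18² = 324 ≡ 42. Since 19 = 16 + 2 + 1, 43^19 ≡ 42·16·43: 42·16 = 672 ≡ 14, then 14·43 = 602 ≡ 38. So 43^19 ≡ 38 (mod 47).
Hence g⁻¹(43) = 38.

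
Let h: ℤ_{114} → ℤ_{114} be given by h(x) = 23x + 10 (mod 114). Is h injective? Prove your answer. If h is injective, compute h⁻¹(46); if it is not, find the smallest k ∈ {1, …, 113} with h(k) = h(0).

If h(a) = h(b), then 23a ≡ 23b (mod 114). Because gcd(23, 114) = 1, we may cancel 23 to get a ≡ b (mod 114).
Hence h is injective.
We now compute 23⁻¹ mod 114 explicitly. Euclid's algorithm: 114 = 4·23 + 22, 23 = 1·22 + 1; back-substituting gives 1 = 5·23 − 1·114, so 23⁻¹ ≡ 5 (mod 114).
Since h is injective, we compute h⁻¹(46): solve 23x + 10 ≡ 46 (mod 114), i.e. 23x ≡ 36 (mod 114).
Multiplying by 23⁻¹ = 5 gives x ≡ 5·36 = 180 = 1·114 + 66 ≡ 66 (mod 114).
Check: h(66) = 23·66 + 10 = 1528 = 13·114 + 46 ≡ 46 (mod 114).

66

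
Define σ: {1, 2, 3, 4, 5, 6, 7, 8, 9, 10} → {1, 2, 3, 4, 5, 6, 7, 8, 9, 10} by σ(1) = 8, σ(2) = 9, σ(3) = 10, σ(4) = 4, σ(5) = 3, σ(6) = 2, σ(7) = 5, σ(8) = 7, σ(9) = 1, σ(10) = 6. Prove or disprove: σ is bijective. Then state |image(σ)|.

The values 8, 9, 10, 4, 3, 2, 5, 7, 1, 6 are a permutation of {1, 2, 3, 4, 5, 6, 7, 8, 9, 10}: each element appears exactly once.
So σ is injective and surjective, hence bijective.
The image of σ is {1, 2, 3, 4, 5, 6, 7, 8, 9, 10}, which has 10 elements.

10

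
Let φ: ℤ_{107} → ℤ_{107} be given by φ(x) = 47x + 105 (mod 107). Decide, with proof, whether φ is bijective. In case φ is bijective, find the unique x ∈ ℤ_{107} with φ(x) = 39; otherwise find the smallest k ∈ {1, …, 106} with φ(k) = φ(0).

If φ(x_1) = φ(x_2), then 47x_1 ≡ 47x_2 (mod 107). Because gcd(47, 107) = 1, we may cancel 47 to get x_1 ≡ x_2 (mod 107).
We now compute 47⁻¹ mod 107 explicitly. Euclid's algorithm: 107 = 2·47 + 13, 47 = 3·13 + 8, 13 = 1·8 + 5, 8 = 1·5 + 3, 5 = 1·3 + 2, 3 = 1·2 + 1; back-substituting gives 1 = 41·47 − 18·107, so 47⁻¹ ≡ 41 (mod 107).
For any y ∈ ℤ_{107}, x = 41(y − 105) mod 107 satisfies φ(x) = 47·41(y − 105) + 105 ≡ y (since 47·41 ≡ 1 mod 107). So every y has a preimage.
Thus φ is bijective.
Since φ is bijective, we find φ⁻¹(39): we need 47x ≡ 39 − 105 ≡ 41 (mod 107). Using 47⁻¹ = 41: x ≡ 41·41 = 1681 = 15·107 + 76, so x = 76.
Check: φ(76) = 47·76 + 105 = 3677 = 34·107 + 39 ≡ 39 (mod 107).

76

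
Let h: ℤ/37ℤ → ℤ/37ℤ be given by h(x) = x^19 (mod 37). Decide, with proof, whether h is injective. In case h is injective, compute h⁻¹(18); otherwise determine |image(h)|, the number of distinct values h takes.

Since 37 is prime, the nonzero elements of ℤ/37ℤ form a cyclic group of order 36.
As gcd(19, 36) = 1, raising to the 19th power is a bijection on this group: if s^19 ≡ t^19 then (st^{−1})^19 = 1, and the only element of order dividing gcd(19, 36) = 1 is 1, so s = t.
With h(0) = 0 this makes h injective on all of ℤ/37ℤ, hence bijective (finite equal-size domain and codomain). In particular h is injective.
Since h is injective, we find the preimage of 18. The inverse of x ↦ x^19 on (ℤ/37ℤ)^× is x ↦ x^19, because 19·19 = 361 = 10·36 + 1 ≡ 1 (mod 36) and x^{36} = 1 for x ≠ 0 (Fermat). So h⁻¹(18) = 18^19 mod 37.
Repeated squaring mod 37: 18^1 ≡ 18, 18^2 ≡ 18² = 324 ≡ 28, 18^4 ≡ 28² = 784 ≡ 7, 18^8 ≡ 7² = 49 ≡ 12, 18^16 ≡ 12² = 144 ≡ 33. Since 19 = 16 + 2 + 1, 18^19 ≡ 33·28·18: 33·28 = 924 ≡ 36, then 36·18 = 648 ≡ 19. So 18^19 ≡ 19 (mod 37).
Hence h⁻¹(18) = 19.

19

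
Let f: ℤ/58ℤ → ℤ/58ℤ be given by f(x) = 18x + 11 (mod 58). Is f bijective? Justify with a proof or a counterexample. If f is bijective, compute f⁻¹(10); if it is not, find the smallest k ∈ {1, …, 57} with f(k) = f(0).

29

Recall: f is injective if f(s) = f(t) implies s = t.
We have gcd(18, 58) = 2 > 1. Taking s = 0 and t = 29: f(0) = 11 and f(29) = 18·29 + 11 = 533 ≡ 11 (mod 58).
So f(0) = f(29) while 0 ≠ 29, so f is not injective, hence not bijective.
Since f is not bijective, we find the least positive k with f(k) = f(0): this means 18k ≡ 0 (mod 58), i.e. 58 ∣ 18k. Since gcd(18, 58) = 2, dividing through by 2 this holds exactly when 29 ∣ 9k, and as gcd(9, 29) = 1, exactly when 29 ∣ k.
The smallest positive such k is 29.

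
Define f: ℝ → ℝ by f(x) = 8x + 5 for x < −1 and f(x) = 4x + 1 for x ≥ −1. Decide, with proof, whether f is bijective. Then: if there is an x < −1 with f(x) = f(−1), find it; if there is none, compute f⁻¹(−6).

Both pieces are strictly increasing (slopes 8 and 4), so each is injective on its own interval.
The left piece maps (−∞, −1) onto (−∞, −3); the right piece maps [−1, ∞) onto [−3, ∞).
Since −3 = −3, the images partition ℝ: f is injective and surjective, hence bijective.
Because the two images are disjoint, no x < −1 has f(x) = f(−1), so we compute f⁻¹(−6): −6 lies in (−∞, −3), so solve 8x + 5 = −6: x = (−6 − 5)/8 = −11/8.

-11/8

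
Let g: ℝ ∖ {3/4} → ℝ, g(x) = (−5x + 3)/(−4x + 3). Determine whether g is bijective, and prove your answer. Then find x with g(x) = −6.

If g(x) = 5/4, cross-multiplying gives −4(−5x + 3) = −5(−4x + 3), which simplifies to −12 = −15 — false.  So 5/4 has no preimage and g is not surjective.
Thus g is not bijective.
Solving g(x) = −6: cross-multiplying gives −5x + 3 = −6(−4x + 3), which rearranges to −29x = −21, so x = 21/29.

21/29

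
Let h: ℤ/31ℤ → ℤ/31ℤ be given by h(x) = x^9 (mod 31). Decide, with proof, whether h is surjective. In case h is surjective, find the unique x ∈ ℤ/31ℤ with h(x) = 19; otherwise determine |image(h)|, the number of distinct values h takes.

h(1) = 1^9 = 1.
h(5): Repeated squaring mod 31: 5^1 ≡ 5, 5^2 ≡ 5² = 25, 5^4 ≡ 25² = 625 ≡ 5, 5^8 ≡ 5² = 25. Since 9 = 8 + 1, 5^9 ≡ 25·5: 25·5 = 125 ≡ 1. So 5^9 ≡ 1 (mod 31).
So h(1) = h(5) = 1 while 1 ≠ 5, therefore h is not injective.
A non-injective map from the 31-element set ℤ/31ℤ to itself takes at most 30 distinct values, so it cannot be surjective. Therefore h is not surjective.
Since h is not surjective, we determine |image(h)|. Computing x^9 mod 31 for each x (by repeated squaring, reducing mod 31 at every step), the values h(0), h(1), …, h(30) are: 0, 1, 16, 29, 8, 1, 30, 8, 4, 4, 16, 23, 15, 29, 4, 29, 2, 27, 2, 16, 8, 15, 27, 27, 23, 1, 30, 23, 2, 15, 30.
The distinct values are {0, 1, 2, 4, 8, 15, 16, 23, 27, 29, 30}; there are 11 of them.

11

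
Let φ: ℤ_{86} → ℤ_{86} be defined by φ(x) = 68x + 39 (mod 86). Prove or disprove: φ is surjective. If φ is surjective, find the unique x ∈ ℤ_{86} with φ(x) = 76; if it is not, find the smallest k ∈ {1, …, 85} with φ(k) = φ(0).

43

Since gcd(68, 86) = 2, we have 68x ≡ 0 (mod 2) for all x, so φ(x) ≡ 1 (mod 2).
But 0 ≢ 1 (mod 2), so 0 ∈ ℤ_{86} has no preimage. So φ is not surjective.
Since φ is not surjective, we find the least positive k with φ(k) = φ(0): this means 68k ≡ 0 (mod 86), i.e. 86 ∣ 68k. Since gcd(68, 86) = 2, dividing through by 2 this holds exactly when 43 ∣ 34k, and as gcd(34, 43) = 1, exactly when 43 ∣ k.
The smallest positive such k is 43.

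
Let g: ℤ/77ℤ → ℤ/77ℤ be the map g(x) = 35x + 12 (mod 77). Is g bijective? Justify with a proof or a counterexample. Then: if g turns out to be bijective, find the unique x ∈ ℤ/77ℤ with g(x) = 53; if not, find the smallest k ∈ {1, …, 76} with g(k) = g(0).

11

Recall that injectivity means: for all s, t in the domain, g(s) = g(t) implies s = t.
We have gcd(35, 77) = 7 > 1. Taking s = 0 and t = 11: g(0) = 12 and g(11) = 35·11 + 12 = 397 ≡ 12 (mod 77).
So g(0) = g(11) while 0 ≠ 11, therefore g is not injective, hence not bijective.
Since g is not bijective, we find the least positive k with g(k) = g(0): this means 35k ≡ 0 (mod 77), i.e. 77 ∣ 35k. Since gcd(35, 77) = 7, dividing through by 7 this holds exactly when 11 ∣ 5k, and as gcd(5, 11) = 1, exactly when 11 ∣ k.
The smallest positive such k is 11.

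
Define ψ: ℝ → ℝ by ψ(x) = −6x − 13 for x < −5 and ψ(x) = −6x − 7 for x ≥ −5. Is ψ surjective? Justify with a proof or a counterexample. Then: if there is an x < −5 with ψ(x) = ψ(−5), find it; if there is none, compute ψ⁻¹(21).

-6

Both pieces are strictly decreasing (slopes −6 and −6), so each is injective on its own interval.
The left piece maps (−∞, −5) onto (17, ∞); the right piece maps [−5, ∞) onto (−∞, 23].
The union (17, ∞) ∪ (−∞, 23] covers ℝ, so ψ is surjective.
For the follow-up: the images overlap, so an x < −5 with ψ(x) = ψ(−5) exists. ψ(−5) = 23; solving −6x − 13 = 23 for x < −5 gives x = (23 + 13)/(−6) = −6.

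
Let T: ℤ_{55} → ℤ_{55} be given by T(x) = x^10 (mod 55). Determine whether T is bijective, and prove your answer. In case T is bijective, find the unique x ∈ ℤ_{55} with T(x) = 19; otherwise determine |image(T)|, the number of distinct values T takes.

6

T(2): Repeated squaring mod 55: 2^1 ≡ 2, 2^2 ≡ 2² = 4, 2^4 ≡ 4² = 16, 2^8 ≡ 16² = 256 ≡ 36. Since 10 = 8 + 2, 2^10 ≡ 36·4: 36·4 = 144 ≡ 34. So 2^10 ≡ 34 (mod 55).
T(3): Repeated squaring mod 55: 3^1 ≡ 3, 3^2 ≡ 3² = 9, 3^4 ≡ 9² = 81 ≡ 26, 3^8 ≡ 26² = 676 ≡ 16. Since 10 = 8 + 2, 3^10 ≡ 16·9: 16·9 = 144 ≡ 34. So 3^10 ≡ 34 (mod 55).
So T(2) = T(3) = 34 while 2 ≠ 3, hence T is not injective, hence not bijective.
Since T is not bijective, we determine |image(T)|. Computing x^10 mod 55 for each x (by repeated squaring, reducing mod 55 at every step), the values T(0), T(1), …, T(54) are: 0, 1, 34, 34, 1, 45, 1, 34, 34, 1, 45, 11, 34, 34, 1, 45, 1, 34, 34, 1, 45, 1, 44, 34, 1, 45, 1, 34, 34, 1, 45, 1, 34, 44, 1, 45, 1, 34, 34, 1, 45, 1, 34, 34, 11, 45, 1, 34, 34, 1, 45, 1, 34, 34, 1.
The distinct values are {0, 1, 11, 34, 44, 45}; there are 6 of them.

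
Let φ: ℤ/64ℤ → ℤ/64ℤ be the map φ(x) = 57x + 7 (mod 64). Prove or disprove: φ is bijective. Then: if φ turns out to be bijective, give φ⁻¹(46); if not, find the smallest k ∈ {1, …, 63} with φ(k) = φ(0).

31

If φ(s) = φ(t), then 57s ≡ 57t (mod 64). Because gcd(57, 64) = 1, we may cancel 57 to get s ≡ t (mod 64).
We now compute 57⁻¹ mod 64 explicitly. Euclid's algorithm: 64 = 1·57 + 7, 57 = 8·7 + 1; back-substituting gives 1 = 9·57 − 8·64, so 57⁻¹ ≡ 9 (mod 64).
Then y ↦ 9(y − 7) is a two-sided inverse to φ, so every y ∈ ℤ/64ℤ has a preimage.
So φ is bijective.
Since φ is bijective, we compute φ⁻¹(46): solve 57x + 7 ≡ 46 (mod 64), i.e. 57x ≡ 39 (mod 64).
Multiplying by 57⁻¹ = 9 gives x ≡ 9·39 = 351 = 5·64 + 31 ≡ 31 (mod 64).
Check: φ(31) = 57·31 + 7 = 1774 = 27·64 + 46 ≡ 46 (mod 64).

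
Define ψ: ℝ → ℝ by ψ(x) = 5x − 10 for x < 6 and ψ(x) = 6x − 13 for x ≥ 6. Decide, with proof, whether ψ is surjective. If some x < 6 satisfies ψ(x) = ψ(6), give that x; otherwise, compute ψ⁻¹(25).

19/3

Both pieces are strictly increasing (slopes 5 and 6), so each is injective on its own interval.
The left piece maps (−∞, 6) onto (−∞, 20); the right piece maps [6, ∞) onto [23, ∞).
The union (−∞, 20) ∪ [23, ∞) omits the interval between 20 and 23; in particular 20 has no preimage. So ψ is not surjective.
Because the two images are disjoint, no x < 6 has ψ(x) = ψ(6), so we compute ψ⁻¹(25): 25 lies in [23, ∞), so solve 6x − 13 = 25: x = (25 + 13)/6 = 19/3.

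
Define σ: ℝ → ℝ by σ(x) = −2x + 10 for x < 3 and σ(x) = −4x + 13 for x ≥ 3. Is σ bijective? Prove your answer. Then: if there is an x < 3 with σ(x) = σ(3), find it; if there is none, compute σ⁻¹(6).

2

Both pieces are strictly decreasing (slopes −2 and −4), so each is injective on its own interval.
The left piece maps (−∞, 3) onto (4, ∞); the right piece maps [3, ∞) onto (−∞, 1].
The images leave a gap (4 has no preimage), so σ is not surjective, hence not bijective.
Because the two images are disjoint, no x < 3 has σ(x) = σ(3), so we compute σ⁻¹(6): 6 lies in (4, ∞), so solve −2x + 10 = 6: x = (6 − 10)/(−2) = 2.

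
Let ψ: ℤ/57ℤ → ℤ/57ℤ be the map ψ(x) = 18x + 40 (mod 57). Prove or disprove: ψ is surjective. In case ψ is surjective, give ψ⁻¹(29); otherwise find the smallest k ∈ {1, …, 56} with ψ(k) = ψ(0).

19

Recall: surjectivity means every element of the codomain has a preimage under ψ.
Since gcd(18, 57) = 3, we have 18x ≡ 0 (mod 3) for all x, so ψ(x) ≡ 1 (mod 3).
But 0 ≢ 1 (mod 3), so 0 ∈ ℤ/57ℤ has no preimage. Thus ψ is not surjective.
Since ψ is not surjective, we find the least positive k with ψ(k) = ψ(0): this means 18k ≡ 0 (mod 57), i.e. 57 ∣ 18k. Since gcd(18, 57) = 3, dividing through by 3 this holds exactly when 19 ∣ 6k, and as gcd(6, 19) = 1, exactly when 19 ∣ k.
The smallest positive such k is 19.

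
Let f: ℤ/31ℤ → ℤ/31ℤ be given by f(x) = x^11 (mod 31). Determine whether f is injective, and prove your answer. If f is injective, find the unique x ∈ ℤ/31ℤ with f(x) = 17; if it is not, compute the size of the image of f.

Since 31 is prime, the nonzero elements of ℤ/31ℤ form a cyclic group of order 30.
As gcd(11, 30) = 1, raising to the 11th power is a bijection on this group: if u^11 ≡ v^11 then (uv^{−1})^11 = 1, and the only element of order dividing gcd(11, 30) = 1 is 1, so u = v.
With f(0) = 0 this makes f injective on all of ℤ/31ℤ, hence bijective (finite equal-size domain and codomain). In particular f is injective.
Since f is injective, we find the preimage of 17. The inverse of x ↦ x^11 on (ℤ/31ℤ)^× is x ↦ x^11, because 11·11 = 121 = 4·30 + 1 ≡ 1 (mod 30) and x^{30} = 1 for x ≠ 0 (Fermat). So f⁻¹(17) = 17^11 mod 31.
Repeated squaring mod 31: 17^1 ≡ 17, 17^2 ≡ 17² = 289 ≡ 10, 17^4 ≡ 10² = 100 ≡ 7, 17^8 ≡ 7² = 49 ≡ 18. Since 11 = 8 + 2 + 1, 17^11 ≡ 18·10·17: 18·10 = 180 ≡ 25, then 25·17 = 425 ≡ 22. So 17^11 ≡ 22 (mod 31).
Hence f⁻¹(17) = 22.

22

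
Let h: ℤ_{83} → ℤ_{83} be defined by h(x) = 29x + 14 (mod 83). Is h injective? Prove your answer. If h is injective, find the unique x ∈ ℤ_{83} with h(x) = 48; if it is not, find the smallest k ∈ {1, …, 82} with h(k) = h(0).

Recall: injectivity means: for all x_1, x_2 in the domain, h(x_1) = h(x_2) implies x_1 = x_2.
If h(x_1) = h(x_2), then 29x_1 ≡ 29x_2 (mod 83). Because gcd(29, 83) = 1, we may cancel 29 to get x_1 ≡ x_2 (mod 83).
Hence h is injective.
We now compute 29⁻¹ mod 83 explicitly. Euclid's algorithm: 83 = 2·29 + 25, 29 = 1·25 + 4, 25 = 6·4 + 1; back-substituting gives 1 = 63·29 − 22·83, so 29⁻¹ ≡ 63 (mod 83).
Since h is injective, we find h⁻¹(48): we need 29x ≡ 48 − 14 ≡ 34 (mod 83). Using 29⁻¹ = 63: x ≡ 63·34 = 2142 = 25·83 + 67, so x = 67.
Check: h(67) = 29·67 + 14 = 1957 = 23·83 + 48 ≡ 48 (mod 83).

67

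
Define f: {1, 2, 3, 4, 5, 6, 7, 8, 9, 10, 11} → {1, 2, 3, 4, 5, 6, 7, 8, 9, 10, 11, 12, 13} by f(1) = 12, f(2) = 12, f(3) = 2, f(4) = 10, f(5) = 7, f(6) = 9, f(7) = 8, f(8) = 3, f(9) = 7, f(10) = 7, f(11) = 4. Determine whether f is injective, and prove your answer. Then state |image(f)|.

8

f(1) = 12 = f(2) with 1 ≠ 2, so f is not injective.
The image of f is {2, 3, 4, 7, 8, 9, 10, 12}, which has 8 elements.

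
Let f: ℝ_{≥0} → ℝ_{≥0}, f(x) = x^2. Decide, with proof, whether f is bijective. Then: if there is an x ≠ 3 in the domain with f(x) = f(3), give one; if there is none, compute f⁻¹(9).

On ℝ_{≥0}, x ↦ x^2 is strictly increasing (injective) and for any y ∈ ℝ_{≥0} the 2nd root y^{1/2} lies in ℝ_{≥0} (surjective). So f is bijective.
Since x ↦ x^2 is strictly increasing on ℝ_{≥0}, it is injective there, so no x ≠ 3 in the domain has f(x) = f(3). We therefore compute f⁻¹(9) = 9^{1/2} = 3 (indeed 3^2 = 9).

3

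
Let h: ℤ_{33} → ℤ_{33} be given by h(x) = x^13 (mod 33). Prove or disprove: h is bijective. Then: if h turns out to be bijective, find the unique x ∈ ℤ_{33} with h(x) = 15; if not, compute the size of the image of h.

Computing x^13 mod 33 for each x (by repeated squaring, reducing mod 33 at every step), the values h(0), h(1), …, h(32) are: 0, 1, 8, 27, 31, 26, 18, 13, 17, 3, 10, 11, 12, 19, 5, 9, 4, 29, 24, 28, 14, 21, 22, 23, 30, 16, 20, 15, 7, 2, 6, 25, 32.
Every element of ℤ_{33} appears exactly once in this list, so h is a bijection, and in particular bijective.
Since h is bijective, we read off the preimage of 15 from the same table: h(27) = 15, so h⁻¹(15) = 27.

27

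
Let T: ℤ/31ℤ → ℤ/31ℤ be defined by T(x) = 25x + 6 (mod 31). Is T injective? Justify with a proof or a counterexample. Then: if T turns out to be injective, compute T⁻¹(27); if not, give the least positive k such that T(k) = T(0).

If T(a) = T(b), then 25a ≡ 25b (mod 31). Because gcd(25, 31) = 1, we may cancel 25 to get a ≡ b (mod 31).
Hence T is injective.
We now compute 25⁻¹ mod 31 explicitly. Euclid's algorithm: 31 = 1·25 + 6, 25 = 4·6 + 1; back-substituting gives 1 = 5·25 − 4·31, so 25⁻¹ ≡ 5 (mod 31).
Since T is injective, we find T⁻¹(27): we need 25x ≡ 27 − 6 ≡ 21 (mod 31). Using 25⁻¹ = 5: x ≡ 5·21 = 105 = 3·31 + 12, so x = 12.
Check: T(12) = 25·12 + 6 = 306 = 9·31 + 27 ≡ 27 (mod 31).

12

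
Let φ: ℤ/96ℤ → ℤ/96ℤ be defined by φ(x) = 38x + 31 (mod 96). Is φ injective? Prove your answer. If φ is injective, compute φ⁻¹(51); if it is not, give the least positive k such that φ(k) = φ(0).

We have gcd(38, 96) = 2 > 1. Taking u = 0 and v = 48: φ(0) = 31 and φ(48) = 38·48 + 31 = 1855 ≡ 31 (mod 96).
So φ(0) = φ(48) while 0 ≠ 48, thus φ is not injective.
Since φ is not injective, we find the least positive k with φ(k) = φ(0): this means 38k ≡ 0 (mod 96), i.e. 96 ∣ 38k. Since gcd(38, 96) = 2, dividing through by 2 this holds exactly when 48 ∣ 19k, and as gcd(19, 48) = 1, exactly when 48 ∣ k.
The smallest positive such k is 48.

48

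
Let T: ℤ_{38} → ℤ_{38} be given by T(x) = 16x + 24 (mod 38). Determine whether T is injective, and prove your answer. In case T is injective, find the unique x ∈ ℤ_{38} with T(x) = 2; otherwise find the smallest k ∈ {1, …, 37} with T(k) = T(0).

19

We have gcd(16, 38) = 2 > 1. Taking x_1 = 0 and x_2 = 19: T(0) = 24 and T(19) = 16·19 + 24 = 328 ≡ 24 (mod 38).
So T(0) = T(19) while 0 ≠ 19, hence T is not injective.
Since T is not injective, we find the least positive k with T(k) = T(0): this means 16k ≡ 0 (mod 38), i.e. 38 ∣ 16k. Since gcd(16, 38) = 2, dividing through by 2 this holds exactly when 19 ∣ 8k, and as gcd(8, 19) = 1, exactly when 19 ∣ k.
The smallest positive such k is 19.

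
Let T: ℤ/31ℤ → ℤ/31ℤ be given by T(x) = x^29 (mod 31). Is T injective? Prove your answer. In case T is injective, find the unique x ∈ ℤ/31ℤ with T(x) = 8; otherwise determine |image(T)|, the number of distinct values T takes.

Since 31 is prime, the nonzero elements of ℤ/31ℤ form a cyclic group of order 30.
As gcd(29, 30) = 1, raising to the 29th power is a bijection on this group: if x_1^29 ≡ x_2^29 then (x_1x_2^{−1})^29 = 1, and the only element of order dividing gcd(29, 30) = 1 is 1, so x_1 = x_2.
With T(0) = 0 this makes T injective on all of ℤ/31ℤ, hence bijective (finite equal-size domain and codomain). In particular T is injective.
Since T is injective, we find the preimage of 8. The inverse of x ↦ x^29 on (ℤ/31ℤ)^× is x ↦ x^29, because 29·29 = 841 = 28·30 + 1 ≡ 1 (mod 30) and x^{30} = 1 for x ≠ 0 (Fermat). So T⁻¹(8) = 8^29 mod 31.
Repeated squaring mod 31: 8^1 ≡ 8, 8^2 ≡ 8² = 64 ≡ 2, 8^4 ≡ 2² = 4, 8^8 ≡ 4² = 16, 8^16 ≡ 16² = 256 ≡ 8. Since 29 = 16 + 8 + 4 + 1, 8^29 ≡ 8·16·4·8: 8·16 = 128 ≡ 4, then 4·4 = 16, then 16·8 = 128 ≡ 4. So 8^29 ≡ 4 (mod 31).
Hence T⁻¹(8) = 4.

4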